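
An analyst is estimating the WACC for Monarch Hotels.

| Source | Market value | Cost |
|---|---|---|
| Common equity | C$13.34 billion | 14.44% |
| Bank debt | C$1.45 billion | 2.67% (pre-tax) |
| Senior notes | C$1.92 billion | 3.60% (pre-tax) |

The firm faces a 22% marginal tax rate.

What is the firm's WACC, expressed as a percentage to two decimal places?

12.03%

Total capital V = 13.34 + 1.45 + 1.92 = 16.71.
Equity: weight = 13.34/16.71 = 0.7983; cost = 14.44%.
Bank debt: weight = 1.45/16.71 = 0.0868; after-tax cost = 2.67% × (1 − 22%) = 2.0826%.
Senior notes: weight = 1.92/16.71 = 0.1149; after-tax cost = 3.6% × (1 − 22%) = 2.8080%.
WACC = 0.7983 × 14.4400% + 0.0868 × 2.0826% + 0.1149 × 2.8080% = 12.0312%.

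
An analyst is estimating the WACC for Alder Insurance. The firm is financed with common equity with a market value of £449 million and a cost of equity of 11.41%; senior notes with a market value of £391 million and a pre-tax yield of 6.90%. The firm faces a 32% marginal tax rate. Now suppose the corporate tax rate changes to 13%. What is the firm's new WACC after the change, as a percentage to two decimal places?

After the change:
Total capital V = 449 + 391 = 840.
Equity: weight = 449/840 = 0.5345; cost = 11.41%.
Senior notes: weight = 391/840 = 0.4655; after-tax cost = 6.9% × (1 − 13%) = 6.0030%.
WACC = 0.5345 × 11.4100% + 0.4655 × 6.0030% = 8.8932%.

8.89%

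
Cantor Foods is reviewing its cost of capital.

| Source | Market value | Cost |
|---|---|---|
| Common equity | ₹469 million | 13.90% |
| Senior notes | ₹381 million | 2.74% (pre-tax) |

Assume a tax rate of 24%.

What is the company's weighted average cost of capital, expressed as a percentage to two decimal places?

8.60%

Total capital V = 469 + 381 = 850.
Equity: weight = 469/850 = 0.5518; cost = 13.9%.
Senior notes: weight = 381/850 = 0.4482; after-tax cost = 2.74% × (1 − 24%) = 2.0824%.
WACC = 0.5518 × 13.9000% + 0.4482 × 2.0824% = 8.6029%.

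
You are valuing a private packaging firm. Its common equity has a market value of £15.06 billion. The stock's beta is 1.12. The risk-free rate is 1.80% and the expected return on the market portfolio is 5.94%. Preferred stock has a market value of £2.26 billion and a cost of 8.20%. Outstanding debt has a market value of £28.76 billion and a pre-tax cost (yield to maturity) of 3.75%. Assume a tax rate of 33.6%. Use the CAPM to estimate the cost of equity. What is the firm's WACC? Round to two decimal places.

Market risk premium = 5.94% − 1.8% = 4.14%.
Cost of equity via CAPM: Re = 1.8% + 1.12 × 4.14% = 6.4368%.
Total capital V = 15.06 + 2.26 + 28.76 = 46.08.
Equity: weight = 15.06/46.08 = 0.3268; cost = 6.4368%.
Preferred: weight = 2.26/46.08 = 0.0490; cost = 8.2%.
Debt: weight = 28.76/46.08 = 0.6241; after-tax cost = 3.75% × (1 − 33.6%) = 2.4900%.
WACC = 0.3268 × 6.4368% + 0.0490 × 8.2000% + 0.6241 × 2.4900% = 4.0600%.

4.06%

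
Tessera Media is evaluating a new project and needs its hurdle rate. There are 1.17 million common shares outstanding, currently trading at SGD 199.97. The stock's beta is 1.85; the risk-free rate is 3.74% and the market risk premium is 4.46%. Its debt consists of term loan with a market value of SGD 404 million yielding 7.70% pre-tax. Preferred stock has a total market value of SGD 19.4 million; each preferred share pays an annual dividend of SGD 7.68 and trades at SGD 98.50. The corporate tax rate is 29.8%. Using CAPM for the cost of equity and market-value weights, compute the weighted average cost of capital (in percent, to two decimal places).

Cost of equity via CAPM: Re = 3.74% + 1.85 × 4.46% = 11.9910%.
Cost of preferred: Rp = 7.68 / 98.5 = 7.7970%.
Market value of equity E = 199.97 × 1.17m = 233.9649m.
Total capital V = 233.9649 + 19.4 + 404 = 657.3649.
Equity: weight = 233.9649/657.3649 = 0.3559; cost = 11.991%.
Preferred: weight = 19.4/657.3649 = 0.0295; cost = 7.797%.
Term loan: weight = 404/657.3649 = 0.6146; after-tax cost = 7.7% × (1 − 29.8%) = 5.4054%.
WACC = 0.3559 × 11.9910% + 0.0295 × 7.7970% + 0.6146 × 5.4054% = 7.8199%.

7.82%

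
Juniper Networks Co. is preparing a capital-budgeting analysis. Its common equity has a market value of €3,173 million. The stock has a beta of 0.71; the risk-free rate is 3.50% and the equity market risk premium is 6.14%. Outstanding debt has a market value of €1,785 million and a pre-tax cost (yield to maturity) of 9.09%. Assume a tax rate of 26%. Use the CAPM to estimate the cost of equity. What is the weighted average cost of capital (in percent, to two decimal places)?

7.45%

Cost of equity via CAPM: Re = 3.5% + 0.71 × 6.14% = 7.8594%.
Total capital V = 3173 + 1785 = 4958.
Equity: weight = 3173/4958 = 0.6400; cost = 7.8594%.
Debt: weight = 1785/4958 = 0.3600; after-tax cost = 9.09% × (1 − 26%) = 6.7266%.
WACC = 0.6400 × 7.8594% + 0.3600 × 6.7266% = 7.4516%.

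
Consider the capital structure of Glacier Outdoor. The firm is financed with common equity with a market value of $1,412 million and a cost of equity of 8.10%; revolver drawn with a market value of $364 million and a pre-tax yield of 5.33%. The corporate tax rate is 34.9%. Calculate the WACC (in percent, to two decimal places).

Total capital V = 1412 + 364 = 1776.
Equity: weight = 1412/1776 = 0.7950; cost = 8.1%.
Revolver drawn: weight = 364/1776 = 0.2050; after-tax cost = 5.33% × (1 − 34.9%) = 3.4698%.
WACC = 0.7950 × 8.1000% + 0.2050 × 3.4698% = 7.1510%.

7.15%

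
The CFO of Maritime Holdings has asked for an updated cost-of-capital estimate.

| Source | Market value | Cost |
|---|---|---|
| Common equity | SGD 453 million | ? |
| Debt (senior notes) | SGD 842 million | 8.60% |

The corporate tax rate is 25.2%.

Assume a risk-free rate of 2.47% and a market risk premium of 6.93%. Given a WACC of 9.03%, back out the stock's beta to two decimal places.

1.64

Total capital V = 453 + 842 = 1295.
Equity weight = 453/1295 = 0.3498.
Senior notes weight = 842/1295 = 0.6502.
Debt contribution = 0.6502 × 8.6% × (1 − 25.2%) = 4.1826%.
Required equity contribution = 9.03% − 4.1826% = 4.8474%  ⇒  Re = 13.8575%.
CAPM: 13.8575% = 2.47% + β × 6.93%  ⇒  β = 1.6432.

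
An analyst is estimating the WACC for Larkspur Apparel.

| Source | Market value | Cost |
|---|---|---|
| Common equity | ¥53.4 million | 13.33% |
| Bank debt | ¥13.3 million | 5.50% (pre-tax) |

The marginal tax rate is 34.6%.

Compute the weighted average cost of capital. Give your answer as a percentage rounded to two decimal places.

Total capital V = 53.4 + 13.3 = 66.7.
Equity: weight = 53.4/66.7 = 0.8006; cost = 13.33%.
Bank debt: weight = 13.3/66.7 = 0.1994; after-tax cost = 5.5% × (1 − 34.6%) = 3.5970%.
WACC = 0.8006 × 13.3300% + 0.1994 × 3.5970% = 11.3892%.

11.39%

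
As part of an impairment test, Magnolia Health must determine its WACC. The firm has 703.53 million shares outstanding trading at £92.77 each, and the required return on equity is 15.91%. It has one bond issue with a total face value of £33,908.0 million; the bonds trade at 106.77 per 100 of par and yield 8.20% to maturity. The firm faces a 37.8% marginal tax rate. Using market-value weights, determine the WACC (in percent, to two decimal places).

Market value of equity E = 92.77 × 703.53m = 65266.4781m. Market value of debt D = 33908m × 106.77/100 = 36203.5716m.
Total capital V = 65266.4781 + 36203.5716 = 101470.0497.
Equity: weight = 65266.4781/101470.0497 = 0.6432; cost = 15.91%.
Bonds outstanding: weight = 36203.5716/101470.0497 = 0.3568; after-tax cost = 8.2% × (1 − 37.8%) = 5.1004%.
WACC = 0.6432 × 15.9100% + 0.3568 × 5.1004% = 12.0532%.

12.05%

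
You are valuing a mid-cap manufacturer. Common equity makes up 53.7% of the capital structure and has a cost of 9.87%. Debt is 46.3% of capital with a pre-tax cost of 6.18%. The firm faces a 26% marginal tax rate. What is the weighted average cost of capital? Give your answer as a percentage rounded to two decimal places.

After-tax cost of debt = 6.18% × (1 − 26%) = 4.5732%.
WACC = 0.537 × 9.8700% + 0.463 × 4.5732% = 7.4176%.

7.42%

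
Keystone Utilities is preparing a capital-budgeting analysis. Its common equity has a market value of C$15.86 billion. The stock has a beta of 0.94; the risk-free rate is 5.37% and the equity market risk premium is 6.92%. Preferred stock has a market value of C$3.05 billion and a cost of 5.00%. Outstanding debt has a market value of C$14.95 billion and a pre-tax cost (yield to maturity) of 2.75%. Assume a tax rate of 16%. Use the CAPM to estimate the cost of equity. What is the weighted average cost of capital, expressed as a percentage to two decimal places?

7.03%

Cost of equity via CAPM: Re = 5.37% + 0.94 × 6.92% = 11.8748%.
Total capital V = 15.86 + 3.05 + 14.95 = 33.86.
Equity: weight = 15.86/33.86 = 0.4684; cost = 11.8748%.
Preferred: weight = 3.05/33.86 = 0.0901; cost = 5%.
Debt: weight = 14.95/33.86 = 0.4415; after-tax cost = 2.75% × (1 − 16%) = 2.3100%.
WACC = 0.4684 × 11.8748% + 0.0901 × 5.0000% + 0.4415 × 2.3100% = 7.0325%.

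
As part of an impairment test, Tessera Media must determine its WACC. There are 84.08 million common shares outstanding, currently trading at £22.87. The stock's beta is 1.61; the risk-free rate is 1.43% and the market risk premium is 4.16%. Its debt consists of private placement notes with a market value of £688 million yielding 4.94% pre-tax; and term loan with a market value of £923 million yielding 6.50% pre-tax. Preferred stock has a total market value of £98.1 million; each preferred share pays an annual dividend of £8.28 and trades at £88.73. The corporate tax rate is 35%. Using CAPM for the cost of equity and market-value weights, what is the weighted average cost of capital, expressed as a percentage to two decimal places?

Cost of equity via CAPM: Re = 1.43% + 1.61 × 4.16% = 8.1276%.
Cost of preferred: Rp = 8.28 / 88.73 = 9.3317%.
Market value of equity E = 22.87 × 84.08m = 1922.9096m.
Total capital V = 1922.9096 + 98.1 + 688 + 923 = 3632.0096.
Equity: weight = 1922.9096/3632.0096 = 0.5294; cost = 8.1276%.
Preferred: weight = 98.1/3632.0096 = 0.0270; cost = 9.3317%.
Private placement notes: weight = 688/3632.0096 = 0.1894; after-tax cost = 4.94% × (1 − 35%) = 3.2110%.
Term loan: weight = 923/3632.0096 = 0.2541; after-tax cost = 6.5% × (1 − 35%) = 4.2250%.
WACC = 0.5294 × 8.1276% + 0.0270 × 9.3317% + 0.1894 × 3.2110% + 0.2541 × 4.2250% = 6.2370%.

6.24%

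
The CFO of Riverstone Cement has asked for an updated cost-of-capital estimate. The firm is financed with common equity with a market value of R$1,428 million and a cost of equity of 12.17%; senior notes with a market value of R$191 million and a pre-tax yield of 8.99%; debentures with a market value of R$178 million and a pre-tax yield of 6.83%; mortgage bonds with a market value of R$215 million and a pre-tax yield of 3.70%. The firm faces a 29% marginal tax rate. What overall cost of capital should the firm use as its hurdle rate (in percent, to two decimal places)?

Total capital V = 1428 + 191 + 178 + 215 = 2012.
Equity: weight = 1428/2012 = 0.7097; cost = 12.17%.
Senior notes: weight = 191/2012 = 0.0949; after-tax cost = 8.99% × (1 − 29%) = 6.3829%.
Debentures: weight = 178/2012 = 0.0885; after-tax cost = 6.83% × (1 − 29%) = 4.8493%.
Mortgage bonds: weight = 215/2012 = 0.1069; after-tax cost = 3.7% × (1 − 29%) = 2.6270%.
WACC = 0.7097 × 12.1700% + 0.0949 × 6.3829% + 0.0885 × 4.8493% + 0.1069 × 2.6270% = 9.9532%.

9.95%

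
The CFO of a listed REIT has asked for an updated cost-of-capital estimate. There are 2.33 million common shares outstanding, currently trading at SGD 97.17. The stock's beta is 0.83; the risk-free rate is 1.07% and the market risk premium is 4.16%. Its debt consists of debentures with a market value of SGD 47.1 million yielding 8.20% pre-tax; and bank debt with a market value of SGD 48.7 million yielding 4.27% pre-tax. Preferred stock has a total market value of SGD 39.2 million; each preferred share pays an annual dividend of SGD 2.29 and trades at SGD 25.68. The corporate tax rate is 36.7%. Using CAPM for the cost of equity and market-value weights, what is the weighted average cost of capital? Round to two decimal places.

4.84%

Cost of equity via CAPM: Re = 1.07% + 0.83 × 4.16% = 4.5228%.
Cost of preferred: Rp = 2.29 / 25.68 = 8.9174%.
Market value of equity E = 97.17 × 2.33m = 226.4061m.
Total capital V = 226.4061 + 39.2 + 47.1 + 48.7 = 361.4061.
Equity: weight = 226.4061/361.4061 = 0.6265; cost = 4.5228%.
Preferred: weight = 39.2/361.4061 = 0.1085; cost = 8.9174%.
Debentures: weight = 47.1/361.4061 = 0.1303; after-tax cost = 8.2% × (1 − 36.7%) = 5.1906%.
Bank debt: weight = 48.7/361.4061 = 0.1348; after-tax cost = 4.27% × (1 − 36.7%) = 2.7029%.
WACC = 0.6265 × 4.5228% + 0.1085 × 8.9174% + 0.1303 × 5.1906% + 0.1348 × 2.7029% = 4.8413%.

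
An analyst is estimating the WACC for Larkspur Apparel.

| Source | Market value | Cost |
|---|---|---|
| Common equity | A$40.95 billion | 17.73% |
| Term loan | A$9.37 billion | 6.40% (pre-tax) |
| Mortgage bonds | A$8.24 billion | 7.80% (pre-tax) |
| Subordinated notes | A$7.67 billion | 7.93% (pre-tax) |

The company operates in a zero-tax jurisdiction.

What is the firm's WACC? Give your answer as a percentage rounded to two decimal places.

Total capital V = 40.95 + 9.37 + 8.24 + 7.67 = 66.23.
Equity: weight = 40.95/66.23 = 0.6183; cost = 17.73%.
Term loan: weight = 9.37/66.23 = 0.1415; after-tax cost = 6.4% × (1 − 0%) = 6.4000%.
Mortgage bonds: weight = 8.24/66.23 = 0.1244; after-tax cost = 7.8% × (1 − 0%) = 7.8000%.
Subordinated notes: weight = 7.67/66.23 = 0.1158; after-tax cost = 7.93% × (1 − 0%) = 7.9300%.
WACC = 0.6183 × 17.7300% + 0.1415 × 6.4000% + 0.1244 × 7.8000% + 0.1158 × 7.9300% = 13.7567%.

13.76%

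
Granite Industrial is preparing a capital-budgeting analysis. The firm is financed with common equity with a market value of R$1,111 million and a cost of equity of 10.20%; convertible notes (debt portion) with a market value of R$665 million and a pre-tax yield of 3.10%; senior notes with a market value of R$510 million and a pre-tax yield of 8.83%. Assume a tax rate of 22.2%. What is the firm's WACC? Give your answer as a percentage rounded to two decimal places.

Total capital V = 1111 + 665 + 510 = 2286.
Equity: weight = 1111/2286 = 0.4860; cost = 10.2%.
Convertible notes (debt portion): weight = 665/2286 = 0.2909; after-tax cost = 3.1% × (1 − 22.2%) = 2.4118%.
Senior notes: weight = 510/2286 = 0.2231; after-tax cost = 8.83% × (1 − 22.2%) = 6.8697%.
WACC = 0.4860 × 10.2000% + 0.2909 × 2.4118% + 0.2231 × 6.8697% = 7.1914%.

7.19%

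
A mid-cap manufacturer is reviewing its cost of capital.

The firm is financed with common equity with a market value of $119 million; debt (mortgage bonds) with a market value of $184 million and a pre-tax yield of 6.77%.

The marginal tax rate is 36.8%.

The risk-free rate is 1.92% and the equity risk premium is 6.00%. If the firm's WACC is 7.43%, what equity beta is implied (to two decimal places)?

Total capital V = 119 + 184 = 303.
Equity weight = 119/303 = 0.3927.
Mortgage bonds weight = 184/303 = 0.6073.
Debt contribution = 0.6073 × 6.77% × (1 − 36.8%) = 2.5983%.
Required equity contribution = 7.43% − 2.5983% = 4.8317%  ⇒  Re = 12.3027%.
CAPM: 12.3027% = 1.92% + β × 6.0%  ⇒  β = 1.7304.

1.73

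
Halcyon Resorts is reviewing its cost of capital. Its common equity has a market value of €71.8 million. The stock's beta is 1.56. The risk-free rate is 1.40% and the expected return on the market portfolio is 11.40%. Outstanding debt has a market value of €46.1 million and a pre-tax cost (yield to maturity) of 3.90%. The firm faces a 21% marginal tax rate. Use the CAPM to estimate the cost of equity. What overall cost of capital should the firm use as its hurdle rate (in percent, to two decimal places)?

11.56%

Market risk premium = 11.4% − 1.4% = 10.0%.
Cost of equity via CAPM: Re = 1.4% + 1.56 × 10.0% = 17.0000%.
Total capital V = 71.8 + 46.1 = 117.9.
Equity: weight = 71.8/117.9 = 0.6090; cost = 17%.
Debt: weight = 46.1/117.9 = 0.3910; after-tax cost = 3.9% × (1 − 21%) = 3.0810%.
WACC = 0.6090 × 17.0000% + 0.3910 × 3.0810% = 11.5575%.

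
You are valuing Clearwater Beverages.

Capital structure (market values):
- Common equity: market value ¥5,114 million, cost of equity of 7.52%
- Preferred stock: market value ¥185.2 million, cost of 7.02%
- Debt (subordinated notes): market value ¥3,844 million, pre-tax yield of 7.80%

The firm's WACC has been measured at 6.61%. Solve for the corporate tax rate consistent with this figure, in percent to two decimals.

31.03%

Total capital V = 5114 + 185.2 + 3844 = 9143.2.
Equity weight = 5114/9143.2 = 0.5593.
Preferred weight = 185.2/9143.2 = 0.0203.
Subordinated notes weight = 3844/9143.2 = 0.4204.
Equity contribution = 0.5593 × 7.52% = 4.2061%.
Preferred contribution = 0.0203 × 7.02% = 0.1422%.
Debt contribution must be 6.61% − 4.3483% = 2.2617%.
0.4204 × 7.8% × (1 − T) = 2.2617%  ⇒  (1 − T) = 0.6897.
T = 31.0308%.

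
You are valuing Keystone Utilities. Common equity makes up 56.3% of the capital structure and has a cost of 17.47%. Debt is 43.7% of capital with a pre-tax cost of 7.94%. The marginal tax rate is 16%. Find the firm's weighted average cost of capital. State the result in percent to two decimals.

After-tax cost of debt = 7.94% × (1 − 16%) = 6.6696%.
WACC = 0.563 × 17.4700% + 0.437 × 6.6696% = 12.7502%.

12.75%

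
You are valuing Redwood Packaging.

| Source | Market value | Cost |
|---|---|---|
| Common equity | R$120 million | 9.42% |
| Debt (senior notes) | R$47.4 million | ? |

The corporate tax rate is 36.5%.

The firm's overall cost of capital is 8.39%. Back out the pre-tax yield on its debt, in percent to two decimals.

Total capital V = 120 + 47.4 = 167.4.
Equity weight = 120/167.4 = 0.7168.
Senior notes weight = 47.4/167.4 = 0.2832.
Equity contribution = 0.7168 × 9.42% = 6.7527%.
Remaining for debt = 8.39% − 6.7527% = 1.6373%.
Rd × (1 − 36.5%) × 0.2832 = 1.6373%  ⇒  Rd = 9.1061%.

9.11%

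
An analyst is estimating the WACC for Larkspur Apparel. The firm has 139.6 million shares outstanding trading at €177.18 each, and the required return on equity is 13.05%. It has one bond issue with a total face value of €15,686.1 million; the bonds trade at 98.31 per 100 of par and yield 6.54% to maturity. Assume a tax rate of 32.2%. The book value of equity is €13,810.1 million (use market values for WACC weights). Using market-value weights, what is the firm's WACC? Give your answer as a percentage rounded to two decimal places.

9.74%

Market value of equity E = 177.18 × 139.6m = 24734.328m. Market value of debt D = 15686.1m × 98.31/100 = 15421.00491m.
Total capital V = 24734.328 + 15421.00491 = 40155.33291.
Equity: weight = 24734.328/40155.33291 = 0.6160; cost = 13.05%.
Bonds outstanding: weight = 15421.00491/40155.33291 = 0.3840; after-tax cost = 6.54% × (1 − 32.2%) = 4.4341%.
WACC = 0.6160 × 13.0500% + 0.3840 × 4.4341% = 9.7412%.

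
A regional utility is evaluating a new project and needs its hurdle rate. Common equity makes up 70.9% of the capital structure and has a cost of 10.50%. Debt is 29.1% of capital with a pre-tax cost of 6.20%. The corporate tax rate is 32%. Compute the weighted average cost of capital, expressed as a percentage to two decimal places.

8.67%

After-tax cost of debt = 6.2% × (1 − 32%) = 4.2160%.
WACC = 0.709 × 10.5000% + 0.291 × 4.2160% = 8.6714%.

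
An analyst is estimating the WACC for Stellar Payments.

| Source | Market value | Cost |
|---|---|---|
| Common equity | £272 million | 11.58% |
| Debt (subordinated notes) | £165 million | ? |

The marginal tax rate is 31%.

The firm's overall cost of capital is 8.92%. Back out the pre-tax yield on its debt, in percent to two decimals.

Total capital V = 272 + 165 = 437.
Equity weight = 272/437 = 0.6224.
Subordinated notes weight = 165/437 = 0.3776.
Equity contribution = 0.6224 × 11.58% = 7.2077%.
Remaining for debt = 8.92% − 7.2077% = 1.7123%.
Rd × (1 − 31%) × 0.3776 = 1.7123%  ⇒  Rd = 6.5725%.

6.57%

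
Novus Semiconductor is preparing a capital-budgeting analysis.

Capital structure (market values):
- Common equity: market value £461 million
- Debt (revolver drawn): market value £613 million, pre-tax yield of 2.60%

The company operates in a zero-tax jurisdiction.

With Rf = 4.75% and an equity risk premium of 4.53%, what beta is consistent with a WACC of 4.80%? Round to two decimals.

0.66

Total capital V = 461 + 613 = 1074.
Equity weight = 461/1074 = 0.4292.
Revolver drawn weight = 613/1074 = 0.5708.
Debt contribution = 0.5708 × 2.6% × (1 − 0%) = 1.4840%.
Required equity contribution = 4.8% − 1.4840% = 3.3160%  ⇒  Re = 7.7254%.
CAPM: 7.7254% = 4.75% + β × 4.53%  ⇒  β = 0.6568.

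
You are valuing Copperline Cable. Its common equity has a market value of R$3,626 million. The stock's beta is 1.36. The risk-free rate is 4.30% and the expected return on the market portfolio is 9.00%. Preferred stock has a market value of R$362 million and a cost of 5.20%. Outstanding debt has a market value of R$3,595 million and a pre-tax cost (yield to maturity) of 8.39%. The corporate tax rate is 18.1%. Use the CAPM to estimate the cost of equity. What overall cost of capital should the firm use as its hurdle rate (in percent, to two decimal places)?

8.62%

Market risk premium = 9.0% − 4.3% = 4.7%.
Cost of equity via CAPM: Re = 4.3% + 1.36 × 4.7% = 10.6920%.
Total capital V = 3626 + 362 + 3595 = 7583.
Equity: weight = 3626/7583 = 0.4782; cost = 10.692%.
Preferred: weight = 362/7583 = 0.0477; cost = 5.2%.
Debt: weight = 3595/7583 = 0.4741; after-tax cost = 8.39% × (1 − 18.1%) = 6.8714%.
WACC = 0.4782 × 10.6920% + 0.0477 × 5.2000% + 0.4741 × 6.8714% = 8.6185%.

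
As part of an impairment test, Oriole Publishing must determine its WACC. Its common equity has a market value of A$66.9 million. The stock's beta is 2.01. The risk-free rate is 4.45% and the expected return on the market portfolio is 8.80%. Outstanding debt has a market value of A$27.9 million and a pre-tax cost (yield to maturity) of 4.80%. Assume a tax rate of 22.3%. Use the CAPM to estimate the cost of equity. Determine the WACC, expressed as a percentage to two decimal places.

Market risk premium = 8.8% − 4.45% = 4.35%.
Cost of equity via CAPM: Re = 4.45% + 2.01 × 4.35% = 13.1935%.
Total capital V = 66.9 + 27.9 = 94.8.
Equity: weight = 66.9/94.8 = 0.7057; cost = 13.1935%.
Debt: weight = 27.9/94.8 = 0.2943; after-tax cost = 4.8% × (1 − 22.3%) = 3.7296%.
WACC = 0.7057 × 13.1935% + 0.2943 × 3.7296% = 10.4082%.

10.41%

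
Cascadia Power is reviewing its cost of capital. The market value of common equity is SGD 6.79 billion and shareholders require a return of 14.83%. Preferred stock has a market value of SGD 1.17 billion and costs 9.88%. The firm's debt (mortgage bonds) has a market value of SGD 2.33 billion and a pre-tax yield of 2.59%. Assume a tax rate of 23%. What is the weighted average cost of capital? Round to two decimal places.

Total capital V = 6.79 + 1.17 + 2.33 = 10.29.
Equity: weight = 6.79/10.29 = 0.6599; cost = 14.83%.
Preferred: weight = 1.17/10.29 = 0.1137; cost = 9.88%.
Mortgage bonds: weight = 2.33/10.29 = 0.2264; after-tax cost = 2.59% × (1 − 23%) = 1.9943%.
WACC = 0.6599 × 14.8300% + 0.1137 × 9.8800% + 0.2264 × 1.9943% = 11.3607%.

11.36%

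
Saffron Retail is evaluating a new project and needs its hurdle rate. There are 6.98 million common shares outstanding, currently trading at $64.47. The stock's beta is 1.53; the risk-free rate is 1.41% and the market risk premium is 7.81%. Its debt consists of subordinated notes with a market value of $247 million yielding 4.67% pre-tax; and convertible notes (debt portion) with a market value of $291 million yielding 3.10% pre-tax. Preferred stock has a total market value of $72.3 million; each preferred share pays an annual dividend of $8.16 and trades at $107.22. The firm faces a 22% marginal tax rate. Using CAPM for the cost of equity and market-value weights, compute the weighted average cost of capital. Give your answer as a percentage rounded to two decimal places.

Cost of equity via CAPM: Re = 1.41% + 1.53 × 7.81% = 13.3593%.
Cost of preferred: Rp = 8.16 / 107.22 = 7.6105%.
Market value of equity E = 64.47 × 6.98m = 450.0006m.
Total capital V = 450.0006 + 72.3 + 247 + 291 = 1060.3006.
Equity: weight = 450.0006/1060.3006 = 0.4244; cost = 13.3593%.
Preferred: weight = 72.3/1060.3006 = 0.0682; cost = 7.6105%.
Subordinated notes: weight = 247/1060.3006 = 0.2330; after-tax cost = 4.67% × (1 − 22%) = 3.6426%.
Convertible notes (debt portion): weight = 291/1060.3006 = 0.2745; after-tax cost = 3.1% × (1 − 22%) = 2.4180%.
WACC = 0.4244 × 13.3593% + 0.0682 × 7.6105% + 0.2330 × 3.6426% + 0.2745 × 2.4180% = 7.7009%.

7.70%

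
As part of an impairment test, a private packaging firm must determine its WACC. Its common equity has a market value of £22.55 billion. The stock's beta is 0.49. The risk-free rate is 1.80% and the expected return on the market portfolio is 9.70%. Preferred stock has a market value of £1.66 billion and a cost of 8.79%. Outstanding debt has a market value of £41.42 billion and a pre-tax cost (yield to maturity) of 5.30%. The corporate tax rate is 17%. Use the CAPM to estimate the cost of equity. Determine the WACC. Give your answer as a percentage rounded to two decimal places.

4.95%

Market risk premium = 9.7% − 1.8% = 7.9%.
Cost of equity via CAPM: Re = 1.8% + 0.49 × 7.9% = 5.6710%.
Total capital V = 22.55 + 1.66 + 41.42 = 65.63.
Equity: weight = 22.55/65.63 = 0.3436; cost = 5.671%.
Preferred: weight = 1.66/65.63 = 0.0253; cost = 8.79%.
Debt: weight = 41.42/65.63 = 0.6311; after-tax cost = 5.3% × (1 − 17%) = 4.3990%.
WACC = 0.3436 × 5.6710% + 0.0253 × 8.7900% + 0.6311 × 4.3990% = 4.9471%.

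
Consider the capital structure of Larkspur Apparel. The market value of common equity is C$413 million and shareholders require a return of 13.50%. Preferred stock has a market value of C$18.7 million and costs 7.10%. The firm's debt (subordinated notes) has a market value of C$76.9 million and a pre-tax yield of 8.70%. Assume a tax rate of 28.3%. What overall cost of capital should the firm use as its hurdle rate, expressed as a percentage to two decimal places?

12.17%

Total capital V = 413 + 18.7 + 76.9 = 508.6.
Equity: weight = 413/508.6 = 0.8120; cost = 13.5%.
Preferred: weight = 18.7/508.6 = 0.0368; cost = 7.1%.
Subordinated notes: weight = 76.9/508.6 = 0.1512; after-tax cost = 8.7% × (1 − 28.3%) = 6.2379%.
WACC = 0.8120 × 13.5000% + 0.0368 × 7.1000% + 0.1512 × 6.2379% = 12.1667%.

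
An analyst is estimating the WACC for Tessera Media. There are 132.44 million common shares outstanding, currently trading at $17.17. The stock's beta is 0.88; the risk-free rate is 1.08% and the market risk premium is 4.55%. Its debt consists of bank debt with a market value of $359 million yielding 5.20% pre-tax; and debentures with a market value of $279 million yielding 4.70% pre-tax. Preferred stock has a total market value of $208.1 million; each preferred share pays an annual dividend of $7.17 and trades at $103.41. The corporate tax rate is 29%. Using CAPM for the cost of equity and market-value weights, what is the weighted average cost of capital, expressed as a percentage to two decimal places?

4.89%

Cost of equity via CAPM: Re = 1.08% + 0.88 × 4.55% = 5.0840%.
Cost of preferred: Rp = 7.17 / 103.41 = 6.9336%.
Market value of equity E = 17.17 × 132.44m = 2273.9948m.
Total capital V = 2273.9948 + 208.1 + 359 + 279 = 3120.0948.
Equity: weight = 2273.9948/3120.0948 = 0.7288; cost = 5.084%.
Preferred: weight = 208.1/3120.0948 = 0.0667; cost = 6.9336%.
Bank debt: weight = 359/3120.0948 = 0.1151; after-tax cost = 5.2% × (1 − 29%) = 3.6920%.
Debentures: weight = 279/3120.0948 = 0.0894; after-tax cost = 4.7% × (1 − 29%) = 3.3370%.
WACC = 0.7288 × 5.0840% + 0.0667 × 6.9336% + 0.1151 × 3.6920% + 0.0894 × 3.3370% = 4.8910%.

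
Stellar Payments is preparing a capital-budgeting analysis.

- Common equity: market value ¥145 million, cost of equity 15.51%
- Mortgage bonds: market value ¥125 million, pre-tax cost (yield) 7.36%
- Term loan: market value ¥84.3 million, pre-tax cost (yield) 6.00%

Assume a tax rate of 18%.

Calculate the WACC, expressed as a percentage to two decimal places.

Total capital V = 145 + 125 + 84.3 = 354.3.
Equity: weight = 145/354.3 = 0.4093; cost = 15.51%.
Mortgage bonds: weight = 125/354.3 = 0.3528; after-tax cost = 7.36% × (1 − 18%) = 6.0352%.
Term loan: weight = 84.3/354.3 = 0.2379; after-tax cost = 6% × (1 − 18%) = 4.9200%.
WACC = 0.4093 × 15.5100% + 0.3528 × 6.0352% + 0.2379 × 4.9200% = 9.6475%.

9.65%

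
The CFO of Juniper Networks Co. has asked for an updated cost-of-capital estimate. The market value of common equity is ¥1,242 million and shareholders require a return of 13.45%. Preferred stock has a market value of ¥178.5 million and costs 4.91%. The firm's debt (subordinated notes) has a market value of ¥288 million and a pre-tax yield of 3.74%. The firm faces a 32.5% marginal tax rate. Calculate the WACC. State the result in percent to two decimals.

Total capital V = 1242 + 178.5 + 288 = 1708.5.
Equity: weight = 1242/1708.5 = 0.7270; cost = 13.45%.
Preferred: weight = 178.5/1708.5 = 0.1045; cost = 4.91%.
Subordinated notes: weight = 288/1708.5 = 0.1686; after-tax cost = 3.74% × (1 − 32.5%) = 2.5245%.
WACC = 0.7270 × 13.4500% + 0.1045 × 4.9100% + 0.1686 × 2.5245% = 10.7161%.

10.72%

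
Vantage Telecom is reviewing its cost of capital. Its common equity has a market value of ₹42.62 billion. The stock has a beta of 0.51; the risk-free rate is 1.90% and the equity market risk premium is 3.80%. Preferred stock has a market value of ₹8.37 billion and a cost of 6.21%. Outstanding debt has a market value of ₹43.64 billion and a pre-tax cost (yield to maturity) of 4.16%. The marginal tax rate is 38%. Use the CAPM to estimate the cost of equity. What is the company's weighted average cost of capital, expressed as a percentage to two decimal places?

Cost of equity via CAPM: Re = 1.9% + 0.51 × 3.8% = 3.8380%.
Total capital V = 42.62 + 8.37 + 43.64 = 94.63.
Equity: weight = 42.62/94.63 = 0.4504; cost = 3.838%.
Preferred: weight = 8.37/94.63 = 0.0884; cost = 6.21%.
Debt: weight = 43.64/94.63 = 0.4612; after-tax cost = 4.16% × (1 − 38%) = 2.5792%.
WACC = 0.4504 × 3.8380% + 0.0884 × 6.2100% + 0.4612 × 2.5792% = 3.4673%.

3.47%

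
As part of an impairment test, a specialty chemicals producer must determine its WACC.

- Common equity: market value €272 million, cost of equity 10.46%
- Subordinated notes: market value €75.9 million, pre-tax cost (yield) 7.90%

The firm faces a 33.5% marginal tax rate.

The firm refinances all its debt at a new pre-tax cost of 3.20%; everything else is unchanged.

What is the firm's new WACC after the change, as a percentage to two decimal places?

After the change:
Total capital V = 272 + 75.9 = 347.9.
Equity: weight = 272/347.9 = 0.7818; cost = 10.46%.
Subordinated notes: weight = 75.9/347.9 = 0.2182; after-tax cost = 3.2% × (1 − 33.5%) = 2.1280%.
WACC = 0.7818 × 10.4600% + 0.2182 × 2.1280% = 8.6422%.

8.64%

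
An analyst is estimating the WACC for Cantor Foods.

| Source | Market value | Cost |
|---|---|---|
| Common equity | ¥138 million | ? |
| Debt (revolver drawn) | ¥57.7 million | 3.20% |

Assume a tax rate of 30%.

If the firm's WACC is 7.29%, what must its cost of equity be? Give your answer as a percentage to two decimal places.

Total capital V = 138 + 57.7 = 195.7.
Equity weight = 138/195.7 = 0.7052.
Revolver drawn weight = 57.7/195.7 = 0.2948.
Debt contribution = 0.2948 × 3.2% × (1 − 30%) = 0.6604%.
Required equity contribution = 7.29% − 0.6604% = 6.6296%.
Re = 6.6296% / 0.7052 = 9.4015%.

9.40%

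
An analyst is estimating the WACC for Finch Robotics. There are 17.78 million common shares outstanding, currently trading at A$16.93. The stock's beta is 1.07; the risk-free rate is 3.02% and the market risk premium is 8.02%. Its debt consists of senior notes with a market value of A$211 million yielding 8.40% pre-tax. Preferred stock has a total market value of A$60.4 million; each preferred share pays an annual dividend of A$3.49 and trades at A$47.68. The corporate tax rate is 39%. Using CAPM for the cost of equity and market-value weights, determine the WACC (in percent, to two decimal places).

8.76%

Cost of equity via CAPM: Re = 3.02% + 1.07 × 8.02% = 11.6014%.
Cost of preferred: Rp = 3.49 / 47.68 = 7.3196%.
Market value of equity E = 16.93 × 17.78m = 301.0154m.
Total capital V = 301.0154 + 60.4 + 211 = 572.4154.
Equity: weight = 301.0154/572.4154 = 0.5259; cost = 11.6014%.
Preferred: weight = 60.4/572.4154 = 0.1055; cost = 7.3196%.
Senior notes: weight = 211/572.4154 = 0.3686; after-tax cost = 8.4% × (1 − 39%) = 5.1240%.
WACC = 0.5259 × 11.6014% + 0.1055 × 7.3196% + 0.3686 × 5.1240% = 8.7619%.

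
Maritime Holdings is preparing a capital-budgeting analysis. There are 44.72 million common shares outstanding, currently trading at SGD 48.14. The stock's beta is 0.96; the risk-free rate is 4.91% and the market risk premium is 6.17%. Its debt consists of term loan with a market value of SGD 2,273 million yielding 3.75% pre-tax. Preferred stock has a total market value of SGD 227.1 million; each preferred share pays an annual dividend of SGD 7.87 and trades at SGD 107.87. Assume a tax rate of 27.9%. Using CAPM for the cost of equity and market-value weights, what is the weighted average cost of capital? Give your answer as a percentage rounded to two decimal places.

6.69%

Cost of equity via CAPM: Re = 4.91% + 0.96 × 6.17% = 10.8332%.
Cost of preferred: Rp = 7.87 / 107.87 = 7.2958%.
Market value of equity E = 48.14 × 44.72m = 2152.8208m.
Total capital V = 2152.8208 + 227.1 + 2273 = 4652.9208.
Equity: weight = 2152.8208/4652.9208 = 0.4627; cost = 10.8332%.
Preferred: weight = 227.1/4652.9208 = 0.0488; cost = 7.2958%.
Term loan: weight = 2273/4652.9208 = 0.4885; after-tax cost = 3.75% × (1 − 27.9%) = 2.7038%.
WACC = 0.4627 × 10.8332% + 0.0488 × 7.2958% + 0.4885 × 2.7038% = 6.6892%.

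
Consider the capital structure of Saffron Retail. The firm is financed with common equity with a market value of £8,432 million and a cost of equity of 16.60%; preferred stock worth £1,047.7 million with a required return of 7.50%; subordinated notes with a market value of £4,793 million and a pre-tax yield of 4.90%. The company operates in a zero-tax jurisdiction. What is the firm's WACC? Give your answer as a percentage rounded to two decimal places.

12.00%

Total capital V = 8432 + 1047.7 + 4793 = 14272.7.
Equity: weight = 8432/14272.7 = 0.5908; cost = 16.6%.
Preferred: weight = 1047.7/14272.7 = 0.0734; cost = 7.5%.
Subordinated notes: weight = 4793/14272.7 = 0.3358; after-tax cost = 4.9% × (1 − 0%) = 4.9000%.
WACC = 0.5908 × 16.6000% + 0.0734 × 7.5000% + 0.3358 × 4.9000% = 12.0030%.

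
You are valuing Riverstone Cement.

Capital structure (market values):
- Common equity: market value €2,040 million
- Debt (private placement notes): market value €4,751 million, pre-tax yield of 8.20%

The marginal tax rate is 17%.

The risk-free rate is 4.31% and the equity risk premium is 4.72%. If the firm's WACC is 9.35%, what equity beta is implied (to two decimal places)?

2.32

Total capital V = 2040 + 4751 = 6791.
Equity weight = 2040/6791 = 0.3004.
Private placement notes weight = 4751/6791 = 0.6996.
Debt contribution = 0.6996 × 8.2% × (1 − 17%) = 4.7615%.
Required equity contribution = 9.35% − 4.7615% = 4.5885%  ⇒  Re = 15.2748%.
CAPM: 15.2748% = 4.31% + β × 4.72%  ⇒  β = 2.3230.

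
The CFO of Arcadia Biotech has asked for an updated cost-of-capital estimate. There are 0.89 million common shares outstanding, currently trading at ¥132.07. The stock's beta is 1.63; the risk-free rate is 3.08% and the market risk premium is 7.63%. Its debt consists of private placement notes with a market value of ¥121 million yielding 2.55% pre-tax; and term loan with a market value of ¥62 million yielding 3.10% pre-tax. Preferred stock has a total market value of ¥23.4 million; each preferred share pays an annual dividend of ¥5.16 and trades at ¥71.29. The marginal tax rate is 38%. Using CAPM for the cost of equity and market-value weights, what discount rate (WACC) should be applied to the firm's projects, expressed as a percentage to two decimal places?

Cost of equity via CAPM: Re = 3.08% + 1.63 × 7.63% = 15.5169%.
Cost of preferred: Rp = 5.16 / 71.29 = 7.2380%.
Market value of equity E = 132.07 × 0.89m = 117.5423m.
Total capital V = 117.5423 + 23.4 + 121 + 62 = 323.9423.
Equity: weight = 117.5423/323.9423 = 0.3628; cost = 15.5169%.
Preferred: weight = 23.4/323.9423 = 0.0722; cost = 7.238%.
Private placement notes: weight = 121/323.9423 = 0.3735; after-tax cost = 2.55% × (1 − 38%) = 1.5810%.
Term loan: weight = 62/323.9423 = 0.1914; after-tax cost = 3.1% × (1 − 38%) = 1.9220%.
WACC = 0.3628 × 15.5169% + 0.0722 × 7.2380% + 0.3735 × 1.5810% + 0.1914 × 1.9220% = 7.1115%.

7.11%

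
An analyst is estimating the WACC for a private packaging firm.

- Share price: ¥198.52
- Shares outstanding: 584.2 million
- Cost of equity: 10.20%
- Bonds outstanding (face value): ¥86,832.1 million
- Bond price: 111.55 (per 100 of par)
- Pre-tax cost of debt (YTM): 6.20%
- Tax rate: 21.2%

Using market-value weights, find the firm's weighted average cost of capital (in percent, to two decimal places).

7.78%

Market value of equity E = 198.52 × 584.2m = 115975.384m. Market value of debt D = 86832.1m × 111.55/100 = 96861.20755m.
Total capital V = 115975.384 + 96861.20755 = 212836.59155.
Equity: weight = 115975.384/212836.59155 = 0.5449; cost = 10.2%.
Bonds outstanding: weight = 96861.20755/212836.59155 = 0.4551; after-tax cost = 6.2% × (1 − 21.2%) = 4.8856%.
WACC = 0.5449 × 10.2000% + 0.4551 × 4.8856% = 7.7814%.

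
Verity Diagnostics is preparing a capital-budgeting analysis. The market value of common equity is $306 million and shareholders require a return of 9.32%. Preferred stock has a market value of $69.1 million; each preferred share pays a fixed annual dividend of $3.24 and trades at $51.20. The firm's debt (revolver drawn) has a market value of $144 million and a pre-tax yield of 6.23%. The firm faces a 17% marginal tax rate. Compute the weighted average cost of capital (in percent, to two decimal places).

7.77%

Cost of preferred: Rp = 3.24 / 51.2 = 6.3281%.
Total capital V = 306 + 69.1 + 144 = 519.1.
Equity: weight = 306/519.1 = 0.5895; cost = 9.32%.
Preferred: weight = 69.1/519.1 = 0.1331; cost = 6.3281%.
Revolver drawn: weight = 144/519.1 = 0.2774; after-tax cost = 6.23% × (1 − 17%) = 5.1709%.
WACC = 0.5895 × 9.3200% + 0.1331 × 6.3281% + 0.2774 × 5.1709% = 7.7708%.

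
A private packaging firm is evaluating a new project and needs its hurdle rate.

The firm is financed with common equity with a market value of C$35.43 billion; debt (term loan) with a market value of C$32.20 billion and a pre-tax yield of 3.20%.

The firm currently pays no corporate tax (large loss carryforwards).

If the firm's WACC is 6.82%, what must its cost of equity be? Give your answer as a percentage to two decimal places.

Total capital V = 35.43 + 32.2 = 67.63.
Equity weight = 35.43/67.63 = 0.5239.
Term loan weight = 32.2/67.63 = 0.4761.
Debt contribution = 0.4761 × 3.2% × (1 − 0%) = 1.5236%.
Required equity contribution = 6.82% − 1.5236% = 5.2964%.
Re = 5.2964% / 0.5239 = 10.1100%.

10.11%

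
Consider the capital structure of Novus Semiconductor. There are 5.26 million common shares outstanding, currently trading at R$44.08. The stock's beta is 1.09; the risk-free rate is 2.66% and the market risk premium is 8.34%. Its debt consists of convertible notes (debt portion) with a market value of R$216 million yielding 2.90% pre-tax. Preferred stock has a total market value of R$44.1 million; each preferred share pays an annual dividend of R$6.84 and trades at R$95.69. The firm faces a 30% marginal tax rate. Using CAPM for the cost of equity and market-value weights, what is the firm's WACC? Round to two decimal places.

7.07%

Cost of equity via CAPM: Re = 2.66% + 1.09 × 8.34% = 11.7506%.
Cost of preferred: Rp = 6.84 / 95.69 = 7.1481%.
Market value of equity E = 44.08 × 5.26m = 231.8608m.
Total capital V = 231.8608 + 44.1 + 216 = 491.9608.
Equity: weight = 231.8608/491.9608 = 0.4713; cost = 11.7506%.
Preferred: weight = 44.1/491.9608 = 0.0896; cost = 7.1481%.
Convertible notes (debt portion): weight = 216/491.9608 = 0.4391; after-tax cost = 2.9% × (1 − 30%) = 2.0300%.
WACC = 0.4713 × 11.7506% + 0.0896 × 7.1481% + 0.4391 × 2.0300% = 7.0701%.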